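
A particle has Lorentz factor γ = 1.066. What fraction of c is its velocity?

From γ = 1/√(1 - v²/c²):
1/γ² = 1/1.066² = 0.8800
v²/c² = 1 - 0.8800 = 0.1200
v/c = √(0.1200) = 0.3464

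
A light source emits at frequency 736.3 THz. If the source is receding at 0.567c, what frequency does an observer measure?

β = v/c = 0.567
(1-β)/(1+β) = 0.433/1.567 = 0.276324
Doppler factor = √(0.276324) = 0.525665
f_obs = 736.3 × 0.525665 = 387.0 THz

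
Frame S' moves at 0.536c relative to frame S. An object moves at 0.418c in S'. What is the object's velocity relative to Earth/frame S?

u = (u' + v)/(1 + u'v/c²)
Numerator: 0.418 + 0.536 = 0.954
Denominator: 1 + 0.224048 = 1.224048
u = 0.954/1.224048 = 0.7794c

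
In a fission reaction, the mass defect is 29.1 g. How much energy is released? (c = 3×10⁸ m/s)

Convert mass defect: Δm = 29.1 g = 0.0291 kg
E = Δm·c² = 0.0291 × (3×10⁸)²
= 0.0291 × 9×10¹⁶ = 2.619×10¹⁵ J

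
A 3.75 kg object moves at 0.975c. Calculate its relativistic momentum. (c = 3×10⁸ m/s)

γ = 1/√(1 - 0.975²) = 4.500
v = 0.975 × 3×10⁸ = 2.925×10⁸ m/s
p = γmv = 4.500 × 3.75 × 2.925×10⁸ = 4.936×10⁹ kg·m/s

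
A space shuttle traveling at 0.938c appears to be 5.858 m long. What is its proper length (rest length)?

Contracted length L = 5.858 m
γ = 1/√(1 - 0.938²) = 2.885
L₀ = γL = 2.885 × 5.858 = 16.90 m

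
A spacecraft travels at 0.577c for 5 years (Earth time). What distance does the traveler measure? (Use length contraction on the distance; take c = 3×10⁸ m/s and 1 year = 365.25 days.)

Earth distance: d = v × t = 0.577c × 5 yr = 2.731×10¹⁶ m
γ = 1.224
d' = d/γ = 2.731×10¹⁶/1.224 = 2.231×10¹⁶ m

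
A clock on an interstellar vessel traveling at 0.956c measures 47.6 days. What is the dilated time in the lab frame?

Proper time Δt₀ = 47.6 days
γ = 1/√(1 - 0.956²) = 3.409
Δt = γΔt₀ = 3.409 × 47.6 = 162.3 days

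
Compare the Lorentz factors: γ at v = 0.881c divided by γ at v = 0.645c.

γ₁ = 1/√(1 - 0.881²) = 2.114
γ₂ = 1/√(1 - 0.645²) = 1.309
γ₁/γ₂ = 2.114/1.309 = 1.615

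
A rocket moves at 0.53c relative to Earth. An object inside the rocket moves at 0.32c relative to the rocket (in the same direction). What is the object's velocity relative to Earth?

u = (u' + v)/(1 + u'v/c²)
Numerator: 0.32 + 0.53 = 0.85
Denominator: 1 + 0.1696 = 1.1696
u = 0.85/1.1696 = 0.7267c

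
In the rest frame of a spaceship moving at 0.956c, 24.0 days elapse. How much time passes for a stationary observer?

Proper time Δt₀ = 24.0 days
γ = 1/√(1 - 0.956²) = 3.4087
Δt = γΔt₀ = 3.4087 × 24.0 = 81.81 days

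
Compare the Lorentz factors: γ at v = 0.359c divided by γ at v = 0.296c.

γ₁ = 1/√(1 - 0.359²) = 1.071
γ₂ = 1/√(1 - 0.296²) = 1.047
γ₁/γ₂ = 1.071/1.047 = 1.023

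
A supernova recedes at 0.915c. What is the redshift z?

β = 0.915
(1+β)/(1-β) = 1.915/0.085 = 22.53
√(22.53) = 4.747
z = 4.747 - 1 = 3.747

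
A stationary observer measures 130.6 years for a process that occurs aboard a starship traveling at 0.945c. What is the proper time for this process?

Dilated time Δt = 130.6 years
γ = 1/√(1 - 0.945²) = 3.057
Δt₀ = Δt/γ = 130.6/3.057 = 42.72 years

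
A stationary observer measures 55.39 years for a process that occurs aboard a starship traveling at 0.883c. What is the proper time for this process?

Dilated time Δt = 55.39 years
γ = 1/√(1 - 0.883²) = 2.1305
Δt₀ = Δt/γ = 55.39/2.1305 = 26.00 years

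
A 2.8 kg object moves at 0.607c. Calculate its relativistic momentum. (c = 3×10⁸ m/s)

γ = 1/√(1 - 0.607²) = 1.2583
v = 0.607 × 3×10⁸ = 1.821×10⁸ m/s
p = γmv = 1.2583 × 2.8 × 1.821×10⁸ = 6.416×10⁸ kg·m/s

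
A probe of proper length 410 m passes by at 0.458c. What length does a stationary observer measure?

Proper length L₀ = 410 m
γ = 1/√(1 - 0.458²) = 1.1249
L = L₀/γ = 410/1.1249 = 364.5 m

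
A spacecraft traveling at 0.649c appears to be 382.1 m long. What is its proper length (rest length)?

Contracted length L = 382.1 m
γ = 1/√(1 - 0.649²) = 1.3144
L₀ = γL = 1.3144 × 382.1 = 502.2 m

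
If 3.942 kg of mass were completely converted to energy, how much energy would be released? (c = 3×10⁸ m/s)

Using E = mc²:
c² = (3×10⁸)² = 9×10¹⁶ m²/s²
E = 3.942 × 9×10¹⁶ = 3.548×10¹⁷ J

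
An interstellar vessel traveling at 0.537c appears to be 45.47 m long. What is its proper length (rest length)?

Contracted length L = 45.47 m
γ = 1/√(1 - 0.537²) = 1.1854
L₀ = γL = 1.1854 × 45.47 = 53.90 m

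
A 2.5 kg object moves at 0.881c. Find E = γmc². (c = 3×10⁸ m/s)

γ = 1/√(1 - 0.881²) = 2.1136
mc² = 2.5 × (3×10⁸)² = 2.250×10¹⁷ J
E = γmc² = 2.1136 × 2.250×10¹⁷ = 4.756×10¹⁷ J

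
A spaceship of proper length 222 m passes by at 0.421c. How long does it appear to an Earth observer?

Proper length L₀ = 222 m
γ = 1/√(1 - 0.421²) = 1.1025
L = L₀/γ = 222/1.1025 = 201.4 m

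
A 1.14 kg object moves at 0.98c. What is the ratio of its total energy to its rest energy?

E = γmc², E₀ = mc²
E/E₀ = γ = 1/√(1 - 0.98²) = 5.025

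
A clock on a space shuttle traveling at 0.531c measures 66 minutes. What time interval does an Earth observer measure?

Proper time Δt₀ = 66 minutes
γ = 1/√(1 - 0.531²) = 1.1801
Δt = γΔt₀ = 1.1801 × 66 = 77.89 minutes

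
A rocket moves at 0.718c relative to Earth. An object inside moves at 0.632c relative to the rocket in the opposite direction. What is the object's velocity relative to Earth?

Object's velocity in rocket frame is u' = -0.632c
u = (u' + v)/(1 + u'v/c²) = (v - 0.632)/(1 - 0.632·v/c²)
Numerator: 0.718 - 0.632 = 0.086
Denominator: 1 - 0.453776 = 0.546224
u = 0.086/0.546224 = 0.1574c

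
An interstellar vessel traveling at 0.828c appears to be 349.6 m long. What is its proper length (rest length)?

Contracted length L = 349.6 m
γ = 1/√(1 - 0.828²) = 1.7834
L₀ = γL = 1.7834 × 349.6 = 623.5 m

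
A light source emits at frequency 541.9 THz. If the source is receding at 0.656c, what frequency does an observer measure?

β = v/c = 0.656
(1-β)/(1+β) = 0.344/1.656 = 0.20773
Doppler factor = √(0.20773) = 0.4558
f_obs = 541.9 × 0.4558 = 247.0 THz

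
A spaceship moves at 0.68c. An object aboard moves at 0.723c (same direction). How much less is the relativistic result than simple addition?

Classical: u' + v = 0.723 + 0.68 = 1.403c
Relativistic: u = (0.723 + 0.68)/(1 + 0.49164) = 1.403/1.49164 = 0.9406c
Difference: 1.403 - 0.9406 = 0.4624c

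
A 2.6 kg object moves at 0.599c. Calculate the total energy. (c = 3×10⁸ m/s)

γ = 1/√(1 - 0.599²) = 1.2488
mc² = 2.6 × (3×10⁸)² = 2.340×10¹⁷ J
E = γmc² = 1.2488 × 2.340×10¹⁷ = 2.922×10¹⁷ J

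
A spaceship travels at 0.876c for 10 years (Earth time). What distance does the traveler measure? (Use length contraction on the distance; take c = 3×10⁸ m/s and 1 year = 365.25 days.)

Earth distance: d = v × t = 0.876c × 10 yr = 8.293×10¹⁶ m
γ = 2.073
d' = d/γ = 8.293×10¹⁶/2.073 = 4.000×10¹⁶ m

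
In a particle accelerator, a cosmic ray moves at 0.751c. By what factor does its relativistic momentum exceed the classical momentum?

p_rel = γmv, p_class = mv
Ratio = γ = 1/√(1 - 0.751²)
= 1/√(0.435999) = 1.514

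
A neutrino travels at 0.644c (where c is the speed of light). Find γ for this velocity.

v/c = 0.644, so (v/c)² = 0.414736
1 - (v/c)² = 0.585264
γ = 1/√(0.585264) = 1.307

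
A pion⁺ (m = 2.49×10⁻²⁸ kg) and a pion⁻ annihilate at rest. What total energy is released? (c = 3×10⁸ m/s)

Both particles have the same rest mass, so total mass = 2m
E = 2m·c² = 2 × 2.49×10⁻²⁸ × (3×10⁸)²
= 2 × 2.49×10⁻²⁸ × 9×10¹⁶
= 4.482×10⁻¹¹ J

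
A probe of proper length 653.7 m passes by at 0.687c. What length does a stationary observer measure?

Proper length L₀ = 653.7 m
γ = 1/√(1 - 0.687²) = 1.3762
L = L₀/γ = 653.7/1.3762 = 475.0 m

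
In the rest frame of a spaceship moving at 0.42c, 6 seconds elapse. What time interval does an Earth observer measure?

Proper time Δt₀ = 6 seconds
γ = 1/√(1 - 0.42²) = 1.1019
Δt = γΔt₀ = 1.1019 × 6 = 6.611 seconds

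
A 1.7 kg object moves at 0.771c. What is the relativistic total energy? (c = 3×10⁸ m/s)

γ = 1/√(1 - 0.771²) = 1.5703
mc² = 1.7 × (3×10⁸)² = 1.530×10¹⁷ J
E = γmc² = 1.5703 × 1.530×10¹⁷ = 2.403×10¹⁷ J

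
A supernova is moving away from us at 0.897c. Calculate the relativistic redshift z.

β = 0.897
(1+β)/(1-β) = 1.897/0.103 = 18.42
√(18.42) = 4.292
z = 4.292 - 1 = 3.292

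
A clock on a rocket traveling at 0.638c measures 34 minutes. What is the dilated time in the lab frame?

Proper time Δt₀ = 34 minutes
γ = 1/√(1 - 0.638²) = 1.2986
Δt = γΔt₀ = 1.2986 × 34 = 44.15 minutes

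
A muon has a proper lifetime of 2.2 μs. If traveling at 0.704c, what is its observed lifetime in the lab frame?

Proper lifetime τ₀ = 2.2 μs
γ = 1/√(1 - 0.704²) = 1.408
τ = γτ₀ = 1.408 × 2.2 μs = 3.098 μs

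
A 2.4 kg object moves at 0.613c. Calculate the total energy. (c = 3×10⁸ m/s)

γ = 1/√(1 - 0.613²) = 1.2657
mc² = 2.4 × (3×10⁸)² = 2.160×10¹⁷ J
E = γmc² = 1.2657 × 2.160×10¹⁷ = 2.734×10¹⁷ J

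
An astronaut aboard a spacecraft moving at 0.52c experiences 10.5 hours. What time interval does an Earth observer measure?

Proper time Δt₀ = 10.5 hours
γ = 1/√(1 - 0.52²) = 1.1707
Δt = γΔt₀ = 1.1707 × 10.5 = 12.29 hours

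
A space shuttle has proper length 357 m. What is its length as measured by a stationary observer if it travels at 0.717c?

Proper length L₀ = 357 m
γ = 1/√(1 - 0.717²) = 1.43457
L = L₀/γ = 357/1.43457 = 248.9 m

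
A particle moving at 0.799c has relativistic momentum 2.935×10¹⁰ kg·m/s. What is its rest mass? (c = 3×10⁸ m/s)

γ = 1/√(1 - 0.799²) = 1.663
v = 0.799 × 3×10⁸ = 2.397×10⁸ m/s
m = p/(γv) = 2.935×10¹⁰/(1.663 × 2.397×10⁸) = 73.63 kg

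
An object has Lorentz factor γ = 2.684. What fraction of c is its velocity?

From γ = 1/√(1 - v²/c²):
1/γ² = 1/2.684² = 0.1388
v²/c² = 1 - 0.1388 = 0.8612
v/c = √(0.8612) = 0.9280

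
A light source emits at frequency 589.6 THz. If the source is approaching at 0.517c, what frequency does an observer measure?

β = v/c = 0.517
(1+β)/(1-β) = 1.517/0.483 = 3.141
Doppler factor = √(3.141) = 1.772
f_obs = 589.6 × 1.772 = 1045 THz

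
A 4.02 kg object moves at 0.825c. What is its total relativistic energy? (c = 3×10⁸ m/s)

γ = 1/√(1 - 0.825²) = 1.7695
mc² = 4.02 × (3×10⁸)² = 3.618×10¹⁷ J
E = γmc² = 1.7695 × 3.618×10¹⁷ = 6.402×10¹⁷ J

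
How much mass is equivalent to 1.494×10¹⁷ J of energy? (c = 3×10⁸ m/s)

From E = mc², we get m = E/c²
c² = (3×10⁸)² = 9×10¹⁶ m²/s²
m = 1.494×10¹⁷ / 9×10¹⁶ = 1.660 kg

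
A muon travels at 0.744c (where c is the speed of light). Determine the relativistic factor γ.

v/c = 0.744, so (v/c)² = 0.553536
1 - (v/c)² = 0.446464
γ = 1/√(0.446464) = 1.497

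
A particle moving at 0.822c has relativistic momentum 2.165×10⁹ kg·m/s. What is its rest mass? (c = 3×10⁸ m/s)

γ = 1/√(1 - 0.822²) = 1.756
v = 0.822 × 3×10⁸ = 2.466×10⁸ m/s
m = p/(γv) = 2.165×10⁹/(1.756 × 2.466×10⁸) = 5.000 kg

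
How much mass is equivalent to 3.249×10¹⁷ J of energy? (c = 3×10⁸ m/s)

From E = mc², we get m = E/c²
c² = (3×10⁸)² = 9×10¹⁶ m²/s²
m = 3.249×10¹⁷ / 9×10¹⁶ = 3.610 kg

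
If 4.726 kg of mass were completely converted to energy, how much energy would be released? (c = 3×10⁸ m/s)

Using E = mc²:
c² = (3×10⁸)² = 9×10¹⁶ m²/s²
E = 4.726 × 9×10¹⁶ = 4.253×10¹⁷ J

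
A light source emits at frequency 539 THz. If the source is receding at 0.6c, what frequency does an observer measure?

β = v/c = 0.6
(1-β)/(1+β) = 0.4/1.6 = 0.2500
Doppler factor = √(0.2500) = 0.5000
f_obs = 539 × 0.5000 = 269.5 THz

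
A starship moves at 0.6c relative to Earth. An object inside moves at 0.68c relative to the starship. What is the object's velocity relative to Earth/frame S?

u = (u' + v)/(1 + u'v/c²)
Numerator: 0.68 + 0.6 = 1.28
Denominator: 1 + 0.408 = 1.408
u = 1.28/1.408 = 0.9091c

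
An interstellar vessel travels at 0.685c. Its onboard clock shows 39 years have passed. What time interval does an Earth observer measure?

Proper time Δt₀ = 39 years
γ = 1/√(1 - 0.685²) = 1.3726
Δt = γΔt₀ = 1.3726 × 39 = 53.53 years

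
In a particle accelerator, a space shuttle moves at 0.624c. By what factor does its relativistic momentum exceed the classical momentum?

p_rel = γmv, p_class = mv
Ratio = γ = 1/√(1 - 0.624²)
= 1/√(0.610624) = 1.280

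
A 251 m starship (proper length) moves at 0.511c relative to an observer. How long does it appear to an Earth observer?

Proper length L₀ = 251 m
γ = 1/√(1 - 0.511²) = 1.163
L = L₀/γ = 251/1.163 = 215.8 m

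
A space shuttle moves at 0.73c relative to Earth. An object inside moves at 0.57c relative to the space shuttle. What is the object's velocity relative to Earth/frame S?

u = (u' + v)/(1 + u'v/c²)
Numerator: 0.57 + 0.73 = 1.3
Denominator: 1 + 0.4161 = 1.4161
u = 1.3/1.4161 = 0.9180c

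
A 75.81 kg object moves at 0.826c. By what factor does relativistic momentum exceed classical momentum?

p_rel = γmv, p_class = mv
Ratio = γ = 1/√(1 - 0.826²) = 1.774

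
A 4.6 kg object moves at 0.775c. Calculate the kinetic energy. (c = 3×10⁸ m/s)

γ = 1/√(1 - 0.775²) = 1.5824
γ - 1 = 0.5824
KE = (γ-1)mc² = 0.5824 × 4.6 × (3×10⁸)² = 2.411×10¹⁷ J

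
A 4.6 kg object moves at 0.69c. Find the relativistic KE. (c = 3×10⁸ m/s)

γ = 1/√(1 - 0.69²) = 1.3816
γ - 1 = 0.3816
KE = (γ-1)mc² = 0.3816 × 4.6 × (3×10⁸)² = 1.580×10¹⁷ J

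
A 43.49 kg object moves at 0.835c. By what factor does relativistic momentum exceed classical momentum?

p_rel = γmv, p_class = mv
Ratio = γ = 1/√(1 - 0.835²) = 1.817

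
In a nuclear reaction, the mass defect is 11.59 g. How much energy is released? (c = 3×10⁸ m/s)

Convert mass defect: Δm = 11.59 g = 0.01159 kg
E = Δm·c² = 0.01159 × (3×10⁸)²
= 0.01159 × 9×10¹⁶ = 1.043×10¹⁵ J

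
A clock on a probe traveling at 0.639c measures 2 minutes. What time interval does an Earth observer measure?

Proper time Δt₀ = 2 minutes
γ = 1/√(1 - 0.639²) = 1.300
Δt = γΔt₀ = 1.300 × 2 = 2.600 minutes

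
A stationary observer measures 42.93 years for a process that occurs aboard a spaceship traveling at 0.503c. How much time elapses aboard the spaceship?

Dilated time Δt = 42.93 years
γ = 1/√(1 - 0.503²) = 1.157
Δt₀ = Δt/γ = 42.93/1.157 = 37.10 years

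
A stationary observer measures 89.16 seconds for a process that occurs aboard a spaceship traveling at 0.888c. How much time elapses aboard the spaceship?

Dilated time Δt = 89.16 seconds
γ = 1/√(1 - 0.888²) = 2.1747
Δt₀ = Δt/γ = 89.16/2.1747 = 41.00 seconds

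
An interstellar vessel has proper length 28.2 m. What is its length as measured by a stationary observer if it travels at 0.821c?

Proper length L₀ = 28.2 m
γ = 1/√(1 - 0.821²) = 1.752
L = L₀/γ = 28.2/1.752 = 16.10 m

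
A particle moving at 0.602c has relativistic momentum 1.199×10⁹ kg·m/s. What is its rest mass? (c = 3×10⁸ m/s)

γ = 1/√(1 - 0.602²) = 1.2524
v = 0.602 × 3×10⁸ = 1.806×10⁸ m/s
m = p/(γv) = 1.199×10⁹/(1.2524 × 1.806×10⁸) = 5.301 kg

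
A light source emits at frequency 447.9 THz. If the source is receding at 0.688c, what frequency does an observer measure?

β = v/c = 0.688
(1-β)/(1+β) = 0.312/1.688 = 0.1848
Doppler factor = √(0.1848) = 0.4299
f_obs = 447.9 × 0.4299 = 192.6 THz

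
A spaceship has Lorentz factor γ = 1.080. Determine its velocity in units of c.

From γ = 1/√(1 - v²/c²):
1/γ² = 1/1.080² = 0.85734
v²/c² = 1 - 0.85734 = 0.14266
v/c = √(0.14266) = 0.3777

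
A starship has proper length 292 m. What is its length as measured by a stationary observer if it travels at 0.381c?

Proper length L₀ = 292 m
γ = 1/√(1 - 0.381²) = 1.0816
L = L₀/γ = 292/1.0816 = 270.0 m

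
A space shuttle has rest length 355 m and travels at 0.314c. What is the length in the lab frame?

Proper length L₀ = 355 m
γ = 1/√(1 - 0.314²) = 1.0533
L = L₀/γ = 355/1.0533 = 337.0 m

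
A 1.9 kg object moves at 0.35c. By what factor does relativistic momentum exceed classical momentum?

p_rel = γmv, p_class = mv
Ratio = γ = 1/√(1 - 0.35²) = 1.068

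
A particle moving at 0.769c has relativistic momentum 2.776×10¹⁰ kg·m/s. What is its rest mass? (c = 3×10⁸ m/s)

γ = 1/√(1 - 0.769²) = 1.5643
v = 0.769 × 3×10⁸ = 2.307×10⁸ m/s
m = p/(γv) = 2.776×10¹⁰/(1.5643 × 2.307×10⁸) = 76.92 kg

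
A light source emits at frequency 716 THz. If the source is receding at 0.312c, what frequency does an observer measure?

β = v/c = 0.312
(1-β)/(1+β) = 0.688/1.312 = 0.52439
Doppler factor = √(0.52439) = 0.7241
f_obs = 716 × 0.7241 = 518.5 THz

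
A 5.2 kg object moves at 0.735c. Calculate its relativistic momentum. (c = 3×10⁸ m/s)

γ = 1/√(1 - 0.735²) = 1.475
v = 0.735 × 3×10⁸ = 2.205×10⁸ m/s
p = γmv = 1.475 × 5.2 × 2.205×10⁸ = 1.691×10⁹ kg·m/s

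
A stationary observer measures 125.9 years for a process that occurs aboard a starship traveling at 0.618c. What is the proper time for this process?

Dilated time Δt = 125.9 years
γ = 1/√(1 - 0.618²) = 1.272
Δt₀ = Δt/γ = 125.9/1.272 = 98.98 years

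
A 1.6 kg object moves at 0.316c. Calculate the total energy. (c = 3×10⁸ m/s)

γ = 1/√(1 - 0.316²) = 1.054
mc² = 1.6 × (3×10⁸)² = 1.440×10¹⁷ J
E = γmc² = 1.054 × 1.440×10¹⁷ = 1.518×10¹⁷ J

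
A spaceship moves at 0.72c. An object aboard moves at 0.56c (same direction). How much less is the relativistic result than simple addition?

Classical: u' + v = 0.56 + 0.72 = 1.28c
Relativistic: u = (0.56 + 0.72)/(1 + 0.4032) = 1.28/1.4032 = 0.9122c
Difference: 1.28 - 0.9122 = 0.3678c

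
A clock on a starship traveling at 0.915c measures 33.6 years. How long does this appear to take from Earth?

Proper time Δt₀ = 33.6 years
γ = 1/√(1 - 0.915²) = 2.4786
Δt = γΔt₀ = 2.4786 × 33.6 = 83.28 years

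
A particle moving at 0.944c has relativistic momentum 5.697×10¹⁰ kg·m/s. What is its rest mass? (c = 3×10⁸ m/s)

γ = 1/√(1 - 0.944²) = 3.031
v = 0.944 × 3×10⁸ = 2.832×10⁸ m/s
m = p/(γv) = 5.697×10¹⁰/(3.031 × 2.832×10⁸) = 66.37 kg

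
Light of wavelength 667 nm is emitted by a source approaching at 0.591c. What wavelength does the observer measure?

β = 0.591
Wavelength Doppler factor = √(0.409/1.591) = √(0.25707) = 0.5070
λ_obs = 667 × 0.5070 = 338.2 nm (blueshift)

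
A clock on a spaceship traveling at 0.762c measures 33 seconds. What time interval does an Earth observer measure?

Proper time Δt₀ = 33 seconds
γ = 1/√(1 - 0.762²) = 1.5442
Δt = γΔt₀ = 1.5442 × 33 = 50.96 seconds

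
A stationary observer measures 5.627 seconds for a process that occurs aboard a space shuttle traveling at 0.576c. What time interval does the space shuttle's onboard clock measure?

Dilated time Δt = 5.627 seconds
γ = 1/√(1 - 0.576²) = 1.2233
Δt₀ = Δt/γ = 5.627/1.2233 = 4.600 seconds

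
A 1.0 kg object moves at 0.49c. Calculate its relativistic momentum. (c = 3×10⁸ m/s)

γ = 1/√(1 - 0.49²) = 1.147
v = 0.49 × 3×10⁸ = 1.470×10⁸ m/s
p = γmv = 1.147 × 1.0 × 1.470×10⁸ = 1.686×10⁸ kg·m/s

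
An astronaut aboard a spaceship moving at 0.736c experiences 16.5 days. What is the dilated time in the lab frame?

Proper time Δt₀ = 16.5 days
γ = 1/√(1 - 0.736²) = 1.477
Δt = γΔt₀ = 1.477 × 16.5 = 24.37 days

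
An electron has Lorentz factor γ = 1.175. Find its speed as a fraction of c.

From γ = 1/√(1 - v²/c²):
1/γ² = 1/1.175² = 0.7243
v²/c² = 1 - 0.7243 = 0.2757
v/c = √(0.2757) = 0.5251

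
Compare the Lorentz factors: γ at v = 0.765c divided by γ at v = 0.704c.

γ₁ = 1/√(1 - 0.765²) = 1.553
γ₂ = 1/√(1 - 0.704²) = 1.408
γ₁/γ₂ = 1.553/1.408 = 1.103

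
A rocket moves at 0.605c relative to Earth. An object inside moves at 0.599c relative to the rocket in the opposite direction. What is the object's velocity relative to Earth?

Object's velocity in rocket frame is u' = -0.599c
u = (u' + v)/(1 + u'v/c²) = (v - 0.599)/(1 - 0.599·v/c²)
Numerator: 0.605 - 0.599 = 0.006
Denominator: 1 - 0.362395 = 0.637605
u = 0.006/0.637605 = 0.009410c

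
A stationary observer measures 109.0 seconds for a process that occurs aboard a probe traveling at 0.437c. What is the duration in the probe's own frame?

Dilated time Δt = 109.0 seconds
γ = 1/√(1 - 0.437²) = 1.1118
Δt₀ = Δt/γ = 109.0/1.1118 = 98.04 seconds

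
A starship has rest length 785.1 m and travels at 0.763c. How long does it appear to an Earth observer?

Proper length L₀ = 785.1 m
γ = 1/√(1 - 0.763²) = 1.547
L = L₀/γ = 785.1/1.547 = 507.5 m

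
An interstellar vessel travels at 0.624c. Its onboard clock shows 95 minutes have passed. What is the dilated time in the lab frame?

Proper time Δt₀ = 95 minutes
γ = 1/√(1 - 0.624²) = 1.280
Δt = γΔt₀ = 1.280 × 95 = 121.6 minutes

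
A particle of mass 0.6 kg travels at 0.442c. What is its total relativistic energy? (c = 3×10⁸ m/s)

γ = 1/√(1 - 0.442²) = 1.1148
mc² = 0.6 × (3×10⁸)² = 5.400×10¹⁶ J
E = γmc² = 1.1148 × 5.400×10¹⁶ = 6.020×10¹⁶ J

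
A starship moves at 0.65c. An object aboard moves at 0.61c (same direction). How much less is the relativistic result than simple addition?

Classical: u' + v = 0.61 + 0.65 = 1.26c
Relativistic: u = (0.61 + 0.65)/(1 + 0.3965) = 1.26/1.3965 = 0.9023c
Difference: 1.26 - 0.9023 = 0.3577c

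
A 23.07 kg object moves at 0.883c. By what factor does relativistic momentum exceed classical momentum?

p_rel = γmv, p_class = mv
Ratio = γ = 1/√(1 - 0.883²) = 2.131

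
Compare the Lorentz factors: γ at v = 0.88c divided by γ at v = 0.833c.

γ₁ = 1/√(1 - 0.88²) = 2.105
γ₂ = 1/√(1 - 0.833²) = 1.807
γ₁/γ₂ = 2.105/1.807 = 1.165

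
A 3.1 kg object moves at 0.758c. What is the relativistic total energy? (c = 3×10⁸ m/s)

γ = 1/√(1 - 0.758²) = 1.533
mc² = 3.1 × (3×10⁸)² = 2.790×10¹⁷ J
E = γmc² = 1.533 × 2.790×10¹⁷ = 4.277×10¹⁷ J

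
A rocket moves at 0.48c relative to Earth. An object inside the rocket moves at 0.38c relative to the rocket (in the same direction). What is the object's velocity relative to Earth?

u = (u' + v)/(1 + u'v/c²)
Numerator: 0.38 + 0.48 = 0.86
Denominator: 1 + 0.1824 = 1.1824
u = 0.86/1.1824 = 0.7273c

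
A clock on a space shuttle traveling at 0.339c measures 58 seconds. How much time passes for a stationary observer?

Proper time Δt₀ = 58 seconds
γ = 1/√(1 - 0.339²) = 1.063
Δt = γΔt₀ = 1.063 × 58 = 61.65 seconds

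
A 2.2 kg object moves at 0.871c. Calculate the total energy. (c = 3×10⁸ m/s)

γ = 1/√(1 - 0.871²) = 2.0355
mc² = 2.2 × (3×10⁸)² = 1.980×10¹⁷ J
E = γmc² = 2.0355 × 1.980×10¹⁷ = 4.030×10¹⁷ J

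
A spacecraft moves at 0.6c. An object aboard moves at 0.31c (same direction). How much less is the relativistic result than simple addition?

Classical: u' + v = 0.31 + 0.6 = 0.91c
Relativistic: u = (0.31 + 0.6)/(1 + 0.186) = 0.91/1.186 = 0.7673c
Difference: 0.91 - 0.7673 = 0.1427c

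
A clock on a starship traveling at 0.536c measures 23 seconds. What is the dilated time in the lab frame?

Proper time Δt₀ = 23 seconds
γ = 1/√(1 - 0.536²) = 1.1845
Δt = γΔt₀ = 1.1845 × 23 = 27.24 seconds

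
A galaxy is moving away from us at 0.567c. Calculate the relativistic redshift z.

β = 0.567
(1+β)/(1-β) = 1.567/0.433 = 3.619
√(3.619) = 1.9024
z = 1.9024 - 1 = 0.9024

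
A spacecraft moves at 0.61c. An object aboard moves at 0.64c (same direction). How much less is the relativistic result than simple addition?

Classical: u' + v = 0.64 + 0.61 = 1.25c
Relativistic: u = (0.64 + 0.61)/(1 + 0.3904) = 1.25/1.3904 = 0.8990c
Difference: 1.25 - 0.8990 = 0.3510c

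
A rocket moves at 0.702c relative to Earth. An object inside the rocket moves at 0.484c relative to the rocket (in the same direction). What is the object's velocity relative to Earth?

u = (u' + v)/(1 + u'v/c²)
Numerator: 0.484 + 0.702 = 1.186
Denominator: 1 + 0.339768 = 1.339768
u = 1.186/1.339768 = 0.8852c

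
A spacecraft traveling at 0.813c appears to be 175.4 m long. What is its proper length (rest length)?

Contracted length L = 175.4 m
γ = 1/√(1 - 0.813²) = 1.717
L₀ = γL = 1.717 × 175.4 = 301.2 m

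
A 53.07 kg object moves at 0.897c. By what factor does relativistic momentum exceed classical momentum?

p_rel = γmv, p_class = mv
Ratio = γ = 1/√(1 - 0.897²) = 2.262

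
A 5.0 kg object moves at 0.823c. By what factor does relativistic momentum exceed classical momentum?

p_rel = γmv, p_class = mv
Ratio = γ = 1/√(1 - 0.823²) = 1.760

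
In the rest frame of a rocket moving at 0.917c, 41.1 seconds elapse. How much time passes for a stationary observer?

Proper time Δt₀ = 41.1 seconds
γ = 1/√(1 - 0.917²) = 2.507
Δt = γΔt₀ = 2.507 × 41.1 = 103.0 seconds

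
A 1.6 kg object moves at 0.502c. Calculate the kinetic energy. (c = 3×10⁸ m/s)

γ = 1/√(1 - 0.502²) = 1.15625
γ - 1 = 0.15625
KE = (γ-1)mc² = 0.15625 × 1.6 × (3×10⁸)² = 2.250×10¹⁶ J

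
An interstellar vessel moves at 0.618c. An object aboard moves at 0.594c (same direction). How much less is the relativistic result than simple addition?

Classical: u' + v = 0.594 + 0.618 = 1.212c
Relativistic: u = (0.594 + 0.618)/(1 + 0.367092) = 1.212/1.367092 = 0.8866c
Difference: 1.212 - 0.8866 = 0.3254c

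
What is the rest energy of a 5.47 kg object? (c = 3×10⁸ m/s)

c² = (3×10⁸)² = 9.000×10¹⁶ m²/s²
E₀ = mc² = 5.47 × 9.000×10¹⁶ = 4.923×10¹⁷ J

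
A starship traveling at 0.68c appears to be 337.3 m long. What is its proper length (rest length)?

Contracted length L = 337.3 m
γ = 1/√(1 - 0.68²) = 1.3639
L₀ = γL = 1.3639 × 337.3 = 460.0 m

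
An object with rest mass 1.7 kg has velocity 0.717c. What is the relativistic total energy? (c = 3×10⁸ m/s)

γ = 1/√(1 - 0.717²) = 1.4346
mc² = 1.7 × (3×10⁸)² = 1.530×10¹⁷ J
E = γmc² = 1.4346 × 1.530×10¹⁷ = 2.195×10¹⁷ J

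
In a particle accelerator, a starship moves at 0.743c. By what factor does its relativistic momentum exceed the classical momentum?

p_rel = γmv, p_class = mv
Ratio = γ = 1/√(1 - 0.743²)
= 1/√(0.447951) = 1.494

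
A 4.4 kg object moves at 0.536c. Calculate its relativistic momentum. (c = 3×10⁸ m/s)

γ = 1/√(1 - 0.536²) = 1.1845
v = 0.536 × 3×10⁸ = 1.608×10⁸ m/s
p = γmv = 1.1845 × 4.4 × 1.608×10⁸ = 8.381×10⁸ kg·m/s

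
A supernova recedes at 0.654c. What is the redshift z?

β = 0.654
(1+β)/(1-β) = 1.654/0.346 = 4.780
√(4.780) = 2.186
z = 2.186 - 1 = 1.186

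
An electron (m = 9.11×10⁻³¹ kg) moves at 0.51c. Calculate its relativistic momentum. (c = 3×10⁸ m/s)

γ = 1/√(1 - 0.51²) = 1.1626
v = 0.51 × 3×10⁸ = 1.530×10⁸ m/s
p = γmv = 1.1626 × 9.11×10⁻³¹ × 1.530×10⁸ = 1.620×10⁻²² kg·m/s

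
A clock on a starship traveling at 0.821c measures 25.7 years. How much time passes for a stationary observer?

Proper time Δt₀ = 25.7 years
γ = 1/√(1 - 0.821²) = 1.7515
Δt = γΔt₀ = 1.7515 × 25.7 = 45.01 years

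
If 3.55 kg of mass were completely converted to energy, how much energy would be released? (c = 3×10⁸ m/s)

Using E = mc²:
c² = (3×10⁸)² = 9×10¹⁶ m²/s²
E = 3.55 × 9×10¹⁶ = 3.195×10¹⁷ J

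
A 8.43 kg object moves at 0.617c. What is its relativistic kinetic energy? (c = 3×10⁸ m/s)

γ = 1/√(1 - 0.617²) = 1.2707
γ - 1 = 0.2707
KE = (γ-1)mc² = 0.2707 × 8.43 × (3×10⁸)² = 2.054×10¹⁷ J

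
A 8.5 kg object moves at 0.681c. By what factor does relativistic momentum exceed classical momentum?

p_rel = γmv, p_class = mv
Ratio = γ = 1/√(1 - 0.681²) = 1.366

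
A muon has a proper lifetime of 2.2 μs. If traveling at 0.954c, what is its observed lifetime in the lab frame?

Proper lifetime τ₀ = 2.2 μs
γ = 1/√(1 - 0.954²) = 3.3355
τ = γτ₀ = 3.3355 × 2.2 μs = 7.338 μs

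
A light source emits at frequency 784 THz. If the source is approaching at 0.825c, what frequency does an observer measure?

β = v/c = 0.825
(1+β)/(1-β) = 1.825/0.175 = 10.429
Doppler factor = √(10.429) = 3.229
f_obs = 784 × 3.229 = 2532 THz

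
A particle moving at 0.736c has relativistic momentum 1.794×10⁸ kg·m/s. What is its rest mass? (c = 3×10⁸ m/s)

γ = 1/√(1 - 0.736²) = 1.47715
v = 0.736 × 3×10⁸ = 2.208×10⁸ m/s
m = p/(γv) = 1.794×10⁸/(1.47715 × 2.208×10⁸) = 0.5500 kg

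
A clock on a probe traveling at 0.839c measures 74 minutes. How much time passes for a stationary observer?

Proper time Δt₀ = 74 minutes
γ = 1/√(1 - 0.839²) = 1.838
Δt = γΔt₀ = 1.838 × 74 = 136.0 minutes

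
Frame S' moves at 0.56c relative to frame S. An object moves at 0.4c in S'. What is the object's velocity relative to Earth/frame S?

u = (u' + v)/(1 + u'v/c²)
Numerator: 0.4 + 0.56 = 0.96
Denominator: 1 + 0.224 = 1.224
u = 0.96/1.224 = 0.7843c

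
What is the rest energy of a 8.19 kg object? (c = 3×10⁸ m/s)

c² = (3×10⁸)² = 9.000×10¹⁶ m²/s²
E₀ = mc² = 8.19 × 9.000×10¹⁶ = 7.371×10¹⁷ J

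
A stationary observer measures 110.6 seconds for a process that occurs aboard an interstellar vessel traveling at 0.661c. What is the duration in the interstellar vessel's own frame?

Dilated time Δt = 110.6 seconds
γ = 1/√(1 - 0.661²) = 1.33265
Δt₀ = Δt/γ = 110.6/1.33265 = 82.99 seconds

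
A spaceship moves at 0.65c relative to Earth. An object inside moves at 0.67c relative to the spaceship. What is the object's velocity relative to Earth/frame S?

u = (u' + v)/(1 + u'v/c²)
Numerator: 0.67 + 0.65 = 1.32
Denominator: 1 + 0.4355 = 1.4355
u = 1.32/1.4355 = 0.9195c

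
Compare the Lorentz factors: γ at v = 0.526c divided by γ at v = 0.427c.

γ₁ = 1/√(1 - 0.526²) = 1.176
γ₂ = 1/√(1 - 0.427²) = 1.106
γ₁/γ₂ = 1.176/1.106 = 1.063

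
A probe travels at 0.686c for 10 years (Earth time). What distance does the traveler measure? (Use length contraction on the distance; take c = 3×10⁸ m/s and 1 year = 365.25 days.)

Earth distance: d = v × t = 0.686c × 10 yr = 6.4946×10¹⁶ m
γ = 1.3744
d' = d/γ = 6.4946×10¹⁶/1.3744 = 4.725×10¹⁶ m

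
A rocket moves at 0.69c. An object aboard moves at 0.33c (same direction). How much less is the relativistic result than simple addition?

Classical: u' + v = 0.33 + 0.69 = 1.02c
Relativistic: u = (0.33 + 0.69)/(1 + 0.2277) = 1.02/1.2277 = 0.8308c
Difference: 1.02 - 0.8308 = 0.1892c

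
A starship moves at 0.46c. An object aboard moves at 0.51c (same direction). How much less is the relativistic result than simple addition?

Classical: u' + v = 0.51 + 0.46 = 0.97c
Relativistic: u = (0.51 + 0.46)/(1 + 0.2346) = 0.97/1.2346 = 0.7857c
Difference: 0.97 - 0.7857 = 0.1843c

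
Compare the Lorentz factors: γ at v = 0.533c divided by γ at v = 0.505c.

γ₁ = 1/√(1 - 0.533²) = 1.182
γ₂ = 1/√(1 - 0.505²) = 1.159
γ₁/γ₂ = 1.182/1.159 = 1.020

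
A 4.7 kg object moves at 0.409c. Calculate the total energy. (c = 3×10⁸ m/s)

γ = 1/√(1 - 0.409²) = 1.0958
mc² = 4.7 × (3×10⁸)² = 4.230×10¹⁷ J
E = γmc² = 1.0958 × 4.230×10¹⁷ = 4.635×10¹⁷ J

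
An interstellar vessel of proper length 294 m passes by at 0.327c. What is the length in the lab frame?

Proper length L₀ = 294 m
γ = 1/√(1 - 0.327²) = 1.0582
L = L₀/γ = 294/1.0582 = 277.8 m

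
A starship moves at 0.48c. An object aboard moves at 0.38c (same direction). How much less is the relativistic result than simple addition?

Classical: u' + v = 0.38 + 0.48 = 0.86c
Relativistic: u = (0.38 + 0.48)/(1 + 0.1824) = 0.86/1.1824 = 0.7273c
Difference: 0.86 - 0.7273 = 0.1327c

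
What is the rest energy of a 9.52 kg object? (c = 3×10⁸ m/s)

c² = (3×10⁸)² = 9.000×10¹⁶ m²/s²
E₀ = mc² = 9.52 × 9.000×10¹⁶ = 8.568×10¹⁷ J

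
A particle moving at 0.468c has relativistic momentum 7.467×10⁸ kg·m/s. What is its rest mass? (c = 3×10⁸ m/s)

γ = 1/√(1 - 0.468²) = 1.1316
v = 0.468 × 3×10⁸ = 1.404×10⁸ m/s
m = p/(γv) = 7.467×10⁸/(1.1316 × 1.404×10⁸) = 4.700 kg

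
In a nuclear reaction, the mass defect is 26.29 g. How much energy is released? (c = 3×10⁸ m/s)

Convert mass defect: Δm = 26.29 g = 0.02629 kg
E = Δm·c² = 0.02629 × (3×10⁸)²
= 0.02629 × 9×10¹⁶ = 2.366×10¹⁵ J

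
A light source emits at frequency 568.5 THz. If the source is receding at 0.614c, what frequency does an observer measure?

β = v/c = 0.614
(1-β)/(1+β) = 0.386/1.614 = 0.23916
Doppler factor = √(0.23916) = 0.4890
f_obs = 568.5 × 0.4890 = 278.0 THz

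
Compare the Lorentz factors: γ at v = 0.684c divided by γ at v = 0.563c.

γ₁ = 1/√(1 - 0.684²) = 1.371
γ₂ = 1/√(1 - 0.563²) = 1.210
γ₁/γ₂ = 1.371/1.210 = 1.133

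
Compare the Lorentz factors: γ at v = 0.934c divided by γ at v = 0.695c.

γ₁ = 1/√(1 - 0.934²) = 2.799
γ₂ = 1/√(1 - 0.695²) = 1.391
γ₁/γ₂ = 2.799/1.391 = 2.012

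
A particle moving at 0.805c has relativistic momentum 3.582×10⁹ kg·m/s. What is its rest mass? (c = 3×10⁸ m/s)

γ = 1/√(1 - 0.805²) = 1.68556
v = 0.805 × 3×10⁸ = 2.415×10⁸ m/s
m = p/(γv) = 3.582×10⁹/(1.68556 × 2.415×10⁸) = 8.800 kg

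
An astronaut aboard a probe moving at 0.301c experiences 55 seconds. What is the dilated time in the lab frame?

Proper time Δt₀ = 55 seconds
γ = 1/√(1 - 0.301²) = 1.0486
Δt = γΔt₀ = 1.0486 × 55 = 57.67 seconds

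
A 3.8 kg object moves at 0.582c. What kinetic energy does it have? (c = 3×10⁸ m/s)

γ = 1/√(1 - 0.582²) = 1.22973
γ - 1 = 0.22973
KE = (γ-1)mc² = 0.22973 × 3.8 × (3×10⁸)² = 7.857×10¹⁶ J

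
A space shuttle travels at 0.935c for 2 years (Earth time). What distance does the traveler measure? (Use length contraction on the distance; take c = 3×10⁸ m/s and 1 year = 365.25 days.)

Earth distance: d = v × t = 0.935c × 2 yr = 1.7704×10¹⁶ m
γ = 2.8197
d' = d/γ = 1.7704×10¹⁶/2.8197 = 6.279×10¹⁵ m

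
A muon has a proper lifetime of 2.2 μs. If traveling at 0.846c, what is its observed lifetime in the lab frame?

Proper lifetime τ₀ = 2.2 μs
γ = 1/√(1 - 0.846²) = 1.8755
τ = γτ₀ = 1.8755 × 2.2 μs = 4.126 μs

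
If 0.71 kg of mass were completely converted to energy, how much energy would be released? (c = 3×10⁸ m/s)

Using E = mc²:
c² = (3×10⁸)² = 9×10¹⁶ m²/s²
E = 0.71 × 9×10¹⁶ = 6.390×10¹⁶ J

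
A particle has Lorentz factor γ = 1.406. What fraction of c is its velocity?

From γ = 1/√(1 - v²/c²):
1/γ² = 1/1.406² = 0.50586
v²/c² = 1 - 0.50586 = 0.49414
v/c = √(0.49414) = 0.7030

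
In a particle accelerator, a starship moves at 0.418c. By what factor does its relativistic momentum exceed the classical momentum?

p_rel = γmv, p_class = mv
Ratio = γ = 1/√(1 - 0.418²)
= 1/√(0.825276) = 1.101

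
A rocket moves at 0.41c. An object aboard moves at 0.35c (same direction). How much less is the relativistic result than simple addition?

Classical: u' + v = 0.35 + 0.41 = 0.76c
Relativistic: u = (0.35 + 0.41)/(1 + 0.1435) = 0.76/1.1435 = 0.66463c
Difference: 0.76 - 0.66463 = 0.09537c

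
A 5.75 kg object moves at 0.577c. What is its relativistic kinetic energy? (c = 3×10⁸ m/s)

γ = 1/√(1 - 0.577²) = 1.2244
γ - 1 = 0.2244
KE = (γ-1)mc² = 0.2244 × 5.75 × (3×10⁸)² = 1.161×10¹⁷ J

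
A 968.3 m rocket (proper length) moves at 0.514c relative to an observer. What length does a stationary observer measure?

Proper length L₀ = 968.3 m
γ = 1/√(1 - 0.514²) = 1.1658
L = L₀/γ = 968.3/1.1658 = 830.6 m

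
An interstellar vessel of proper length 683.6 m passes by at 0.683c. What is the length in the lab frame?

Proper length L₀ = 683.6 m
γ = 1/√(1 - 0.683²) = 1.369
L = L₀/γ = 683.6/1.369 = 499.3 m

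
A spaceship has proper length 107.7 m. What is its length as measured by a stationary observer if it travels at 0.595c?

Proper length L₀ = 107.7 m
γ = 1/√(1 - 0.595²) = 1.2442
L = L₀/γ = 107.7/1.2442 = 86.56 m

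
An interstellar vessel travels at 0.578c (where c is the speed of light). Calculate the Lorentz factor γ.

v/c = 0.578, so (v/c)² = 0.334084
1 - (v/c)² = 0.665916
γ = 1/√(0.665916) = 1.225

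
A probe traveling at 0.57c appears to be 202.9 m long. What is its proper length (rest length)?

Contracted length L = 202.9 m
γ = 1/√(1 - 0.57²) = 1.217
L₀ = γL = 1.217 × 202.9 = 246.9 m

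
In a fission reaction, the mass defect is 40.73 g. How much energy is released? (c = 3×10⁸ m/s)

Convert mass defect: Δm = 40.73 g = 0.04073 kg
E = Δm·c² = 0.04073 × (3×10⁸)²
= 0.04073 × 9×10¹⁶ = 3.666×10¹⁵ J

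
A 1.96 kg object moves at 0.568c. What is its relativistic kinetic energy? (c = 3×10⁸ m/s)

γ = 1/√(1 - 0.568²) = 1.215
γ - 1 = 0.2150
KE = (γ-1)mc² = 0.2150 × 1.96 × (3×10⁸)² = 3.793×10¹⁶ J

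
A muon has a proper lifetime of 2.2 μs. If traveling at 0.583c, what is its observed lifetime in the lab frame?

Proper lifetime τ₀ = 2.2 μs
γ = 1/√(1 - 0.583²) = 1.231
τ = γτ₀ = 1.231 × 2.2 μs = 2.708 μs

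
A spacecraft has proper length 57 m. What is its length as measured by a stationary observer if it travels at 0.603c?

Proper length L₀ = 57 m
γ = 1/√(1 - 0.603²) = 1.2535
L = L₀/γ = 57/1.2535 = 45.47 m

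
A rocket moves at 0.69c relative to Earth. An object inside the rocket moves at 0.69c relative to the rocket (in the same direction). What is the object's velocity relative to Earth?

u = (u' + v)/(1 + u'v/c²)
Numerator: 0.69 + 0.69 = 1.38
Denominator: 1 + 0.4761 = 1.4761
u = 1.38/1.4761 = 0.9349c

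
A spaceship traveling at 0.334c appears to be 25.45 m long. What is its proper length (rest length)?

Contracted length L = 25.45 m
γ = 1/√(1 - 0.334²) = 1.061
L₀ = γL = 1.061 × 25.45 = 27.00 m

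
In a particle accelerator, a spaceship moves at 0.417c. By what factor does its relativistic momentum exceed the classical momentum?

p_rel = γmv, p_class = mv
Ratio = γ = 1/√(1 - 0.417²)
= 1/√(0.826111) = 1.100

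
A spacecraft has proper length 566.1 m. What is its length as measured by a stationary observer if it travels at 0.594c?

Proper length L₀ = 566.1 m
γ = 1/√(1 - 0.594²) = 1.243
L = L₀/γ = 566.1/1.243 = 455.4 m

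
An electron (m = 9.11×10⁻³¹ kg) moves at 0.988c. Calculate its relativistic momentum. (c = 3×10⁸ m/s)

γ = 1/√(1 - 0.988²) = 6.474
v = 0.988 × 3×10⁸ = 2.964×10⁸ m/s
p = γmv = 6.474 × 9.11×10⁻³¹ × 2.964×10⁸ = 1.748×10⁻²¹ kg·m/s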